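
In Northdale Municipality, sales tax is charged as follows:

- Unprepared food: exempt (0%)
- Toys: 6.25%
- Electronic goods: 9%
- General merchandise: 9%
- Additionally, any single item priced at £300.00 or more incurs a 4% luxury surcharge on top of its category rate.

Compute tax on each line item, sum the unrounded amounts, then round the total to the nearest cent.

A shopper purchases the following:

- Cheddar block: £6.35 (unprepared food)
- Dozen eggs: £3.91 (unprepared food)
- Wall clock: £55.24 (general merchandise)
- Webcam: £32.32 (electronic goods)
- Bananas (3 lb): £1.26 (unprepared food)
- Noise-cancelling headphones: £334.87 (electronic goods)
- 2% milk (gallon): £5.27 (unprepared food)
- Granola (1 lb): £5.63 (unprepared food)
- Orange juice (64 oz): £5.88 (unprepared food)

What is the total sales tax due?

£51.41

Cheddar block £6.35: unprepared food → 0% → £0.00
Dozen eggs £3.91: unprepared food → 0% → £0.00
Wall clock £55.24: general merchandise → 9% → £4.9716
Webcam £32.32: electronic goods → 9% → £2.9088
Bananas (3 lb) £1.26: unprepared food → 0% → £0.00
Noise-cancelling headphones £334.87: electronic goods → 9% + 4% surcharge = 13% → £43.5331
2% milk (gallon) £5.27: unprepared food → 0% → £0.00
Granola (1 lb) £5.63: unprepared food → 0% → £0.00
Orange juice (64 oz) £5.88: unprepared food → 0% → £0.00
Unrounded tax sum = £51.4135 → £51.41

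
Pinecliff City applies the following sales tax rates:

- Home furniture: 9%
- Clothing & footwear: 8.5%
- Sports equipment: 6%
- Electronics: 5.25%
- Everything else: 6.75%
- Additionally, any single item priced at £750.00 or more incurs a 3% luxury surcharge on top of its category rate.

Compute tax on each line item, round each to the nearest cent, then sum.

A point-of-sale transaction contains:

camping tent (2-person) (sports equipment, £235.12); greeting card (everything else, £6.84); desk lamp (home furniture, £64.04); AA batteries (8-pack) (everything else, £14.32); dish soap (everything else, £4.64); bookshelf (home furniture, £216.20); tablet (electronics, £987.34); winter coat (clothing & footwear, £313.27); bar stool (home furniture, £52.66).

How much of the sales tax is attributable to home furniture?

£29.96

Desk lamp £64.04: home furniture → 9% → £5.76
Bookshelf £216.20: home furniture → 9% → £19.46
Bar stool £52.66: home furniture → 9% → £4.74
Tax on home furniture = £5.76 + £19.46 + £4.74 = £29.96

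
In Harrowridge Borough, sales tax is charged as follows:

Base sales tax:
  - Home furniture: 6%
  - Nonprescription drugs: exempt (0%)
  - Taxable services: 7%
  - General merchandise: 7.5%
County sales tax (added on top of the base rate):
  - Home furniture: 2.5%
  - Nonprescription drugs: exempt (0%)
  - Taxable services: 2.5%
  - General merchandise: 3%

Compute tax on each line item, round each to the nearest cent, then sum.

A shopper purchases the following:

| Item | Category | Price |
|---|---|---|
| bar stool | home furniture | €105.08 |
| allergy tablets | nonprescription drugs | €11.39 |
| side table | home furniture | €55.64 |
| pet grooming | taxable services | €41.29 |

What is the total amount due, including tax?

Bar stool €105.08: home furniture → 6% + 2.5% county = 8.5% → €8.93
Allergy tablets €11.39: nonprescription drugs → 0% + 0% county = 0% → €0.00
Side table €55.64: home furniture → 6% + 2.5% county = 8.5% → €4.73
Pet grooming €41.29: taxable services → 7% + 2.5% county = 9.5% → €3.92
Subtotal = €213.40; tax = €17.58; total due = €230.98

€230.98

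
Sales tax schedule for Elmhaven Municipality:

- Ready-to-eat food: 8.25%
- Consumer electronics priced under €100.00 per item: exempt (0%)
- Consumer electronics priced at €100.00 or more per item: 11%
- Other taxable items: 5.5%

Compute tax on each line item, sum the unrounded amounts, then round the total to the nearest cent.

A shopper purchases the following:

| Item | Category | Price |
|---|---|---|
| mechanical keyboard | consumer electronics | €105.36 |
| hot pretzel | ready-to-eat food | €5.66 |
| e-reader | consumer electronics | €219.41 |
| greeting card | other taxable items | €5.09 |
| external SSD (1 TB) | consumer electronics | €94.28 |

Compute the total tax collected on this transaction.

€36.47

Mechanical keyboard €105.36: consumer electronics, €100.00 or more → 11% → €11.5896
Hot pretzel €5.66: ready-to-eat food → 8.25% → €0.46695
E-reader €219.41: consumer electronics, €100.00 or more → 11% → €24.1351
Greeting card €5.09: other taxable items → 5.5% → €0.27995
External SSD (1 TB) €94.28: consumer electronics, under €100.00 → 0% → €0.00
Unrounded tax sum = €36.4716 → €36.47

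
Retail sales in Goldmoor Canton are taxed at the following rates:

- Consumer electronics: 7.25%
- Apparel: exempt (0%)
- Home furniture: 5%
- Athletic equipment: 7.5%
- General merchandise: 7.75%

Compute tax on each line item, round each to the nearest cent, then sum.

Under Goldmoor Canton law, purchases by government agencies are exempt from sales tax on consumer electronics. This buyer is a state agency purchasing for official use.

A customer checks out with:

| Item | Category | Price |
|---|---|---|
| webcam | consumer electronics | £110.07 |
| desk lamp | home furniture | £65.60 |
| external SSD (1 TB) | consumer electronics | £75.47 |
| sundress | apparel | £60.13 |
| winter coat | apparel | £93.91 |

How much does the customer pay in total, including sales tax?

Webcam £110.07: consumer electronics, buyer-exempt → 0% → £0.00
Desk lamp £65.60: home furniture → 5% → £3.28
External SSD (1 TB) £75.47: consumer electronics, buyer-exempt → 0% → £0.00
Sundress £60.13: apparel → 0% → £0.00
Winter coat £93.91: apparel → 0% → £0.00
Subtotal = £405.18; tax = £3.28; total due = £408.46

£408.46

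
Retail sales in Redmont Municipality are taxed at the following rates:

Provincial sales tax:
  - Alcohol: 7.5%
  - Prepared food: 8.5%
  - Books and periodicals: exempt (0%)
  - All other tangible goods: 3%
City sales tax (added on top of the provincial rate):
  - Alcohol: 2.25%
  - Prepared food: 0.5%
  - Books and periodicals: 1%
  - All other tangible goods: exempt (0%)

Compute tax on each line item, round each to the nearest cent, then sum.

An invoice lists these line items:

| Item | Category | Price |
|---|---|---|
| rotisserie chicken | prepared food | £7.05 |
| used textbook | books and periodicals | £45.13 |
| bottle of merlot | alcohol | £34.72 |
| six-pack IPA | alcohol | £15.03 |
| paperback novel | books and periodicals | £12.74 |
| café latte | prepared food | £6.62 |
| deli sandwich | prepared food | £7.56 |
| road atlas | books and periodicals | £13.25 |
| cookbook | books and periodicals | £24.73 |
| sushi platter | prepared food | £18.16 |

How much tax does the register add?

Rotisserie chicken £7.05: prepared food → 8.5% + 0.5% city = 9% → £0.63
Used textbook £45.13: books and periodicals → 0% + 1% city = 1% → £0.45
Bottle of merlot £34.72: alcohol → 7.5% + 2.25% city = 9.75% → £3.39
Six-pack IPA £15.03: alcohol → 7.5% + 2.25% city = 9.75% → £1.47
Paperback novel £12.74: books and periodicals → 0% + 1% city = 1% → £0.13
Café latte £6.62: prepared food → 8.5% + 0.5% city = 9% → £0.60
Deli sandwich £7.56: prepared food → 8.5% + 0.5% city = 9% → £0.68
Road atlas £13.25: books and periodicals → 0% + 1% city = 1% → £0.13
Cookbook £24.73: books and periodicals → 0% + 1% city = 1% → £0.25
Sushi platter £18.16: prepared food → 8.5% + 0.5% city = 9% → £1.63
Total tax = £0.63 + £0.45 + £3.39 + £1.47 + £0.13 + £0.60 + £0.68 + £0.13 + £0.25 + £1.63 = £9.36

£9.36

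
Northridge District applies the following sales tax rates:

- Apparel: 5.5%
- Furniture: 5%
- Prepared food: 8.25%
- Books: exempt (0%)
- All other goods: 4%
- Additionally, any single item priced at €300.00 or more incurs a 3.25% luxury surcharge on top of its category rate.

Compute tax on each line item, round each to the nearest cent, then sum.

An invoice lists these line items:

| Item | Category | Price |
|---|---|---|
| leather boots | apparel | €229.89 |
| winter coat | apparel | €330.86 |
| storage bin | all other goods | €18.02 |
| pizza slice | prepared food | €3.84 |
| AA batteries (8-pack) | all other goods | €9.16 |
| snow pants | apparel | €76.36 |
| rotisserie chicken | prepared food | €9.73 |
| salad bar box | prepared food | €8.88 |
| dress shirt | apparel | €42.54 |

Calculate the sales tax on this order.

€51.07

Leather boots €229.89: apparel → 5.5% → €12.64
Winter coat €330.86: apparel → 5.5% + 3.25% surcharge = 8.75% → €28.95
Storage bin €18.02: all other goods → 4% → €0.72
Pizza slice €3.84: prepared food → 8.25% → €0.32
AA batteries (8-pack) €9.16: all other goods → 4% → €0.37
Snow pants €76.36: apparel → 5.5% → €4.20
Rotisserie chicken €9.73: prepared food → 8.25% → €0.80
Salad bar box €8.88: prepared food → 8.25% → €0.73
Dress shirt €42.54: apparel → 5.5% → €2.34
Total tax = €12.64 + €28.95 + €0.72 + €0.32 + €0.37 + €4.20 + €0.80 + €0.73 + €2.34 = €51.07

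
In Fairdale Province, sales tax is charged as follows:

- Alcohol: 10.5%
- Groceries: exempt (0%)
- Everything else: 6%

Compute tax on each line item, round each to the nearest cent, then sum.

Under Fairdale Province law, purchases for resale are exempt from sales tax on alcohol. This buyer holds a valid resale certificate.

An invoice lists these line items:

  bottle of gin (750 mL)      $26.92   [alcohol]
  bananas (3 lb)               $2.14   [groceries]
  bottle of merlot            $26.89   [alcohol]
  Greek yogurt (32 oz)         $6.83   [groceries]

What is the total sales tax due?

$0.00

Bottle of gin (750 mL) $26.92: alcohol, buyer-exempt → 0% → $0.00
Bananas (3 lb) $2.14: groceries → 0% → $0.00
Bottle of merlot $26.89: alcohol, buyer-exempt → 0% → $0.00
Greek yogurt (32 oz) $6.83: groceries → 0% → $0.00
Total tax = $0.00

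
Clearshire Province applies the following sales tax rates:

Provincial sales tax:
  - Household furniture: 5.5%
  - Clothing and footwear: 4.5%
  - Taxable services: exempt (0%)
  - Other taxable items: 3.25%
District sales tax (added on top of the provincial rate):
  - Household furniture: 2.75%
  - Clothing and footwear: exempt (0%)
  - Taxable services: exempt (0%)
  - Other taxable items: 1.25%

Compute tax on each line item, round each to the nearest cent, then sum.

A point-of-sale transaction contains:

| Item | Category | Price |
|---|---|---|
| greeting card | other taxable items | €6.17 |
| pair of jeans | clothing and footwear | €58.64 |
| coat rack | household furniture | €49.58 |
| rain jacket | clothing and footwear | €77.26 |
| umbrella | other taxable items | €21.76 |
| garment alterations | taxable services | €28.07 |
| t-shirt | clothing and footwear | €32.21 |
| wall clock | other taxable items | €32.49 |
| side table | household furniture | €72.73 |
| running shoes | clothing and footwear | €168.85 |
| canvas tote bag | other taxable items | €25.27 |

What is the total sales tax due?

€29.12

Greeting card €6.17: other taxable items → 3.25% + 1.25% district = 4.5% → €0.28
Pair of jeans €58.64: clothing and footwear → 4.5% + 0% district = 4.5% → €2.64
Coat rack €49.58: household furniture → 5.5% + 2.75% district = 8.25% → €4.09
Rain jacket €77.26: clothing and footwear → 4.5% + 0% district = 4.5% → €3.48
Umbrella €21.76: other taxable items → 3.25% + 1.25% district = 4.5% → €0.98
Garment alterations €28.07: taxable services → 0% + 0% district = 0% → €0.00
T-shirt €32.21: clothing and footwear → 4.5% + 0% district = 4.5% → €1.45
Wall clock €32.49: other taxable items → 3.25% + 1.25% district = 4.5% → €1.46
Side table €72.73: household furniture → 5.5% + 2.75% district = 8.25% → €6.00
Running shoes €168.85: clothing and footwear → 4.5% + 0% district = 4.5% → €7.60
Canvas tote bag €25.27: other taxable items → 3.25% + 1.25% district = 4.5% → €1.14
Total tax = €0.28 + €2.64 + €4.09 + €3.48 + €0.98 + €1.45 + €1.46 + €6.00 + €7.60 + €1.14 = €29.12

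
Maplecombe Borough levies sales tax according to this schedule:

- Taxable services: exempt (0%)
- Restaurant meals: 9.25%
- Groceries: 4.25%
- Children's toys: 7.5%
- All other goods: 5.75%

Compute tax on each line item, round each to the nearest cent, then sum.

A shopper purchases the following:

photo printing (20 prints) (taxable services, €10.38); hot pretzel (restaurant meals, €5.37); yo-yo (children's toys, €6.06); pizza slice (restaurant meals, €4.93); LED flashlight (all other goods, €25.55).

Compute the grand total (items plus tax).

Photo printing (20 prints) €10.38: taxable services → 0% → €0.00
Hot pretzel €5.37: restaurant meals → 9.25% → €0.50
Yo-yo €6.06: children's toys → 7.5% → €0.45
Pizza slice €4.93: restaurant meals → 9.25% → €0.46
LED flashlight €25.55: all other goods → 5.75% → €1.47
Subtotal = €52.29; tax = €2.88; total due = €55.17

€55.17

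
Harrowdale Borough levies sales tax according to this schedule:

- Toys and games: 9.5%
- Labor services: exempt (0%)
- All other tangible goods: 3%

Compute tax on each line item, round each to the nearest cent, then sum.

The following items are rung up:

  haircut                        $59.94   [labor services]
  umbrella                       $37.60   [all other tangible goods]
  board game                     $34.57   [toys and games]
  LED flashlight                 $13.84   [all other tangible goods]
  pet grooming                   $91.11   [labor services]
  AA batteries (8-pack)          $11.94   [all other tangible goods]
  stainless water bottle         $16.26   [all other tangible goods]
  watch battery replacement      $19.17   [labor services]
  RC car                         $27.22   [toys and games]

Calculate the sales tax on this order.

$8.27

Haircut $59.94: labor services → 0% → $0.00
Umbrella $37.60: all other tangible goods → 3% → $1.13
Board game $34.57: toys and games → 9.5% → $3.28
LED flashlight $13.84: all other tangible goods → 3% → $0.42
Pet grooming $91.11: labor services → 0% → $0.00
AA batteries (8-pack) $11.94: all other tangible goods → 3% → $0.36
Stainless water bottle $16.26: all other tangible goods → 3% → $0.49
Watch battery replacement $19.17: labor services → 0% → $0.00
RC car $27.22: toys and games → 9.5% → $2.59
Total tax = $1.13 + $3.28 + $0.42 + $0.36 + $0.49 + $2.59 = $8.27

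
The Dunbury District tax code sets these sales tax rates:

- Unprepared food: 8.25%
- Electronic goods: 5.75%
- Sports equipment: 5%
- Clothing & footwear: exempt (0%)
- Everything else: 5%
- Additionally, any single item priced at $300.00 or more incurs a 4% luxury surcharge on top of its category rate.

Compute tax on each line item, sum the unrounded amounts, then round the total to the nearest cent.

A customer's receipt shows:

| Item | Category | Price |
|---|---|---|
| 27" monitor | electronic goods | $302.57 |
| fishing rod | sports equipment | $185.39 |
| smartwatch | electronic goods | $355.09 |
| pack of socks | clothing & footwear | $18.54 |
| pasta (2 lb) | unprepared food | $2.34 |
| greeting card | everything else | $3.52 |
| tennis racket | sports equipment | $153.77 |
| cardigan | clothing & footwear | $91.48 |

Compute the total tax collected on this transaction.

$81.45

27" monitor $302.57: electronic goods → 5.75% + 4% surcharge = 9.75% → $29.500575
Fishing rod $185.39: sports equipment → 5% → $9.2695
Smartwatch $355.09: electronic goods → 5.75% + 4% surcharge = 9.75% → $34.621275
Pack of socks $18.54: clothing & footwear → 0% → $0.00
Pasta (2 lb) $2.34: unprepared food → 8.25% → $0.19305
Greeting card $3.52: everything else → 5% → $0.176
Tennis racket $153.77: sports equipment → 5% → $7.6885
Cardigan $91.48: clothing & footwear → 0% → $0.00
Unrounded tax sum = $81.4489 → $81.45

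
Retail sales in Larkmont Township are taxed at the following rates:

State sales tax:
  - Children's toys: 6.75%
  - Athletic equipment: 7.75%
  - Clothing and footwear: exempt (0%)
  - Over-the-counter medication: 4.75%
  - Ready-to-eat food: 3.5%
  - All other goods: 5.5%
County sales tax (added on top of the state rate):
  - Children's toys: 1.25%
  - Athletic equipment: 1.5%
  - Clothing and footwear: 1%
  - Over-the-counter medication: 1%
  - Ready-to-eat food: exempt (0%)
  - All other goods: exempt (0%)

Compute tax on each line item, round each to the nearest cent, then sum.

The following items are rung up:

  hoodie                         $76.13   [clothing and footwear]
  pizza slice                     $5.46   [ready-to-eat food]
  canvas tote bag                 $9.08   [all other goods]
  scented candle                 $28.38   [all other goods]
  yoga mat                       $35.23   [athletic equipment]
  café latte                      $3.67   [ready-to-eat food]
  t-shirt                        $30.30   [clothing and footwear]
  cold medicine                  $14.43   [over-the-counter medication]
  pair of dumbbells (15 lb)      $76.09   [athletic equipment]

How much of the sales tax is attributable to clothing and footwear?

Hoodie $76.13: clothing and footwear → 0% + 1% county = 1% → $0.76
T-shirt $30.30: clothing and footwear → 0% + 1% county = 1% → $0.30
Tax on clothing and footwear = $0.76 + $0.30 = $1.06

$1.06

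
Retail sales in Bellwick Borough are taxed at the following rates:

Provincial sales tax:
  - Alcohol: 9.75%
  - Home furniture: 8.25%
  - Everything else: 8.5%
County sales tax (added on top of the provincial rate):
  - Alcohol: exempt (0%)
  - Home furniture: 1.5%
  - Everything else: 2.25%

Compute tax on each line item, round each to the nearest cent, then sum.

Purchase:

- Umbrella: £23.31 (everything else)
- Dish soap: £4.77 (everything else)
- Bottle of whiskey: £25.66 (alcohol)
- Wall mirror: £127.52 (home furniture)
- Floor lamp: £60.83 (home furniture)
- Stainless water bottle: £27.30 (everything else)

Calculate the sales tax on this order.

Umbrella £23.31: everything else → 8.5% + 2.25% county = 10.75% → £2.51
Dish soap £4.77: everything else → 8.5% + 2.25% county = 10.75% → £0.51
Bottle of whiskey £25.66: alcohol → 9.75% + 0% county = 9.75% → £2.50
Wall mirror £127.52: home furniture → 8.25% + 1.5% county = 9.75% → £12.43
Floor lamp £60.83: home furniture → 8.25% + 1.5% county = 9.75% → £5.93
Stainless water bottle £27.30: everything else → 8.5% + 2.25% county = 10.75% → £2.93
Total tax = £2.51 + £0.51 + £2.50 + £12.43 + £5.93 + £2.93 = £26.81

£26.81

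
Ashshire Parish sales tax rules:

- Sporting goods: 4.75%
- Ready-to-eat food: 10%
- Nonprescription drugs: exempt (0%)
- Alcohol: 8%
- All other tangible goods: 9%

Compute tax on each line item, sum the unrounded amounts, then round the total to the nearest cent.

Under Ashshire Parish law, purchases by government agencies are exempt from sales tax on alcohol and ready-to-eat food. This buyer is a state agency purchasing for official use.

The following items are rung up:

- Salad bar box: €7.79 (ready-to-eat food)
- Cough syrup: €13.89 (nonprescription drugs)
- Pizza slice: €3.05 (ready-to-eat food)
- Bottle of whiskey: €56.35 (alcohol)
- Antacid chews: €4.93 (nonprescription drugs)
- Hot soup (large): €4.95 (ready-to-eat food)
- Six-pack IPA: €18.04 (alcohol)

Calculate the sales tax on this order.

Salad bar box €7.79: ready-to-eat food, buyer-exempt → 0% → €0.00
Cough syrup €13.89: nonprescription drugs → 0% → €0.00
Pizza slice €3.05: ready-to-eat food, buyer-exempt → 0% → €0.00
Bottle of whiskey €56.35: alcohol, buyer-exempt → 0% → €0.00
Antacid chews €4.93: nonprescription drugs → 0% → €0.00
Hot soup (large) €4.95: ready-to-eat food, buyer-exempt → 0% → €0.00
Six-pack IPA €18.04: alcohol, buyer-exempt → 0% → €0.00
Unrounded tax sum = €0.00 → €0.00

€0.00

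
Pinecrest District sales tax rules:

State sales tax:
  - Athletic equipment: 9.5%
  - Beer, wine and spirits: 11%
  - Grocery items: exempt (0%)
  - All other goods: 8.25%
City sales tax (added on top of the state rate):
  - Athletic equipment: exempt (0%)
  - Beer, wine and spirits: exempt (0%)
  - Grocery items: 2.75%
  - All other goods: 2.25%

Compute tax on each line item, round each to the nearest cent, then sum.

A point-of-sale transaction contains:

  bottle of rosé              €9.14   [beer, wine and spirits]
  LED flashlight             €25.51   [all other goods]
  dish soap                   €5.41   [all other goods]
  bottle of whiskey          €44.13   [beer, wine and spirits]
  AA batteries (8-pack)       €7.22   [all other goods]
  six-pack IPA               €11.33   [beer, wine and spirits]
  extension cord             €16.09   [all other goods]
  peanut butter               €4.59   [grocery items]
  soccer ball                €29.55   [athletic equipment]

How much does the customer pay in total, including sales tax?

€168.72

Bottle of rosé €9.14: beer, wine and spirits → 11% + 0% city = 11% → €1.01
LED flashlight €25.51: all other goods → 8.25% + 2.25% city = 10.5% → €2.68
Dish soap €5.41: all other goods → 8.25% + 2.25% city = 10.5% → €0.57
Bottle of whiskey €44.13: beer, wine and spirits → 11% + 0% city = 11% → €4.85
AA batteries (8-pack) €7.22: all other goods → 8.25% + 2.25% city = 10.5% → €0.76
Six-pack IPA €11.33: beer, wine and spirits → 11% + 0% city = 11% → €1.25
Extension cord €16.09: all other goods → 8.25% + 2.25% city = 10.5% → €1.69
Peanut butter €4.59: grocery items → 0% + 2.75% city = 2.75% → €0.13
Soccer ball €29.55: athletic equipment → 9.5% + 0% city = 9.5% → €2.81
Subtotal = €152.97; tax = €15.75; total due = €168.72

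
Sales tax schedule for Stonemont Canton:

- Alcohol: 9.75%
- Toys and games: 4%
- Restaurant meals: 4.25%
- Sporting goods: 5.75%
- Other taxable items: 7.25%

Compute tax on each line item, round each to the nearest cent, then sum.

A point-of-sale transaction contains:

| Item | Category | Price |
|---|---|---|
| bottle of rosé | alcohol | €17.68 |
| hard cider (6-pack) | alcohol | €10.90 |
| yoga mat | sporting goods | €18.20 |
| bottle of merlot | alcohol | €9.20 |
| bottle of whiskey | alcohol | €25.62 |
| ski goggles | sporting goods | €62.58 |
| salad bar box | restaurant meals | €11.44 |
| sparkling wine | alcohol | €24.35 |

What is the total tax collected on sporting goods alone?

€4.65

Yoga mat €18.20: sporting goods → 5.75% → €1.05
Ski goggles €62.58: sporting goods → 5.75% → €3.60
Tax on sporting goods = €1.05 + €3.60 = €4.65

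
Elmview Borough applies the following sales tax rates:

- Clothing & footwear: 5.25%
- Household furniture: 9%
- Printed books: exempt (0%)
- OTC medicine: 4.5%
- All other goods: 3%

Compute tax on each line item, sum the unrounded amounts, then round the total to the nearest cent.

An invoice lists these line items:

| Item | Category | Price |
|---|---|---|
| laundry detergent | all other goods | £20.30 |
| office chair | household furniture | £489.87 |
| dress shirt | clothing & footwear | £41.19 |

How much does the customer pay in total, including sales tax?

Laundry detergent £20.30: all other goods → 3% → £0.609
Office chair £489.87: household furniture → 9% → £44.0883
Dress shirt £41.19: clothing & footwear → 5.25% → £2.162475
Subtotal = £551.36; unrounded tax = £46.859775 → £46.86; total due = £598.22

£598.22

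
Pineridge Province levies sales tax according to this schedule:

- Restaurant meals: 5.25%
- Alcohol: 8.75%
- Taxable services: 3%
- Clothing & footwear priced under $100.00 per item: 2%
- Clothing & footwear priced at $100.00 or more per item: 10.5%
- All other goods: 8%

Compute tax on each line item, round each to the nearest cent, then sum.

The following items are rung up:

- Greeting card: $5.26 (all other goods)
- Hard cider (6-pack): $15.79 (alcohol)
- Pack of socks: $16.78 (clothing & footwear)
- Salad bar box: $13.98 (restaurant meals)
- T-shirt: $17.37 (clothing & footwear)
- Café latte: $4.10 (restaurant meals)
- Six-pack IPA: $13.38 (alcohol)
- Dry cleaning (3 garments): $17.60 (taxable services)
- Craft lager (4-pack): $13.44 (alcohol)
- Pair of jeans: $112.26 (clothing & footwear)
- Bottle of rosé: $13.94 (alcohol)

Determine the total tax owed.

Greeting card $5.26: all other goods → 8% → $0.42
Hard cider (6-pack) $15.79: alcohol → 8.75% → $1.38
Pack of socks $16.78: clothing & footwear, under $100.00 → 2% → $0.34
Salad bar box $13.98: restaurant meals → 5.25% → $0.73
T-shirt $17.37: clothing & footwear, under $100.00 → 2% → $0.35
Café latte $4.10: restaurant meals → 5.25% → $0.22
Six-pack IPA $13.38: alcohol → 8.75% → $1.17
Dry cleaning (3 garments) $17.60: taxable services → 3% → $0.53
Craft lager (4-pack) $13.44: alcohol → 8.75% → $1.18
Pair of jeans $112.26: clothing & footwear, $100.00 or more → 10.5% → $11.79
Bottle of rosé $13.94: alcohol → 8.75% → $1.22
Total tax = $0.42 + $1.38 + $0.34 + $0.73 + $0.35 + $0.22 + $1.17 + $0.53 + $1.18 + $11.79 + $1.22 = $19.33

$19.33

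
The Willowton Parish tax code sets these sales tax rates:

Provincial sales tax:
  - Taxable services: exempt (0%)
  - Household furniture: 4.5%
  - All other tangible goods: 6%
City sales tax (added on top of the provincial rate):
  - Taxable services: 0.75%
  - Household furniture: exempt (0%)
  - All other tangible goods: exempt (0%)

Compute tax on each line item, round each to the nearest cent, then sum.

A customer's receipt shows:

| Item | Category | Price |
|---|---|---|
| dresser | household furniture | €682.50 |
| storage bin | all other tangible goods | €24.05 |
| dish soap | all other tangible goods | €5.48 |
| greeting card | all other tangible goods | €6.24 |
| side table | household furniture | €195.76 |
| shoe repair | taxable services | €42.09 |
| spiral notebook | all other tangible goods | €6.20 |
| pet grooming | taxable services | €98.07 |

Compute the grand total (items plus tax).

€1103.48

Dresser €682.50: household furniture → 4.5% + 0% city = 4.5% → €30.71
Storage bin €24.05: all other tangible goods → 6% + 0% city = 6% → €1.44
Dish soap €5.48: all other tangible goods → 6% + 0% city = 6% → €0.33
Greeting card €6.24: all other tangible goods → 6% + 0% city = 6% → €0.37
Side table €195.76: household furniture → 4.5% + 0% city = 4.5% → €8.81
Shoe repair €42.09: taxable services → 0% + 0.75% city = 0.75% → €0.32
Spiral notebook €6.20: all other tangible goods → 6% + 0% city = 6% → €0.37
Pet grooming €98.07: taxable services → 0% + 0.75% city = 0.75% → €0.74
Subtotal = €1060.39; tax = €43.09; total due = €1103.48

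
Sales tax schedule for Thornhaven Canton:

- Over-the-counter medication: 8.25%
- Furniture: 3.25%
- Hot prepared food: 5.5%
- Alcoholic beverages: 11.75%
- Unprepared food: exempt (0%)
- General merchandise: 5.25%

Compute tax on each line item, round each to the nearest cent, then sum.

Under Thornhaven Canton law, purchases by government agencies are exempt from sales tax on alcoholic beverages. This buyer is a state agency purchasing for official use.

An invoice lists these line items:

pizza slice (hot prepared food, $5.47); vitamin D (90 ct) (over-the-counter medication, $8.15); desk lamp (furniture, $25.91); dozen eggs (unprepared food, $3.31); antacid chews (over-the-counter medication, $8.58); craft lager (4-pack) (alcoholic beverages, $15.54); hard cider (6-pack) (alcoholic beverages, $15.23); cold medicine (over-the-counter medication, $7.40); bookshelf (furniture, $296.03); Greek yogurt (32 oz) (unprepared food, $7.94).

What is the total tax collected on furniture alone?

Desk lamp $25.91: furniture → 3.25% → $0.84
Bookshelf $296.03: furniture → 3.25% → $9.62
Tax on furniture = $0.84 + $9.62 = $10.46

$10.46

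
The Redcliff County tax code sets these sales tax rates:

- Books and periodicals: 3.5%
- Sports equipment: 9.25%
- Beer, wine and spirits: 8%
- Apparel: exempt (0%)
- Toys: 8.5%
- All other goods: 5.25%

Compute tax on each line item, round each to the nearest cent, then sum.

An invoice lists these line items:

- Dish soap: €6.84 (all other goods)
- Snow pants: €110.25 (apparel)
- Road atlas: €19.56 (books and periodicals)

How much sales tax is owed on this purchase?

€1.04

Dish soap €6.84: all other goods → 5.25% → €0.36
Snow pants €110.25: apparel → 0% → €0.00
Road atlas €19.56: books and periodicals → 3.5% → €0.68
Total tax = €0.36 + €0.68 = €1.04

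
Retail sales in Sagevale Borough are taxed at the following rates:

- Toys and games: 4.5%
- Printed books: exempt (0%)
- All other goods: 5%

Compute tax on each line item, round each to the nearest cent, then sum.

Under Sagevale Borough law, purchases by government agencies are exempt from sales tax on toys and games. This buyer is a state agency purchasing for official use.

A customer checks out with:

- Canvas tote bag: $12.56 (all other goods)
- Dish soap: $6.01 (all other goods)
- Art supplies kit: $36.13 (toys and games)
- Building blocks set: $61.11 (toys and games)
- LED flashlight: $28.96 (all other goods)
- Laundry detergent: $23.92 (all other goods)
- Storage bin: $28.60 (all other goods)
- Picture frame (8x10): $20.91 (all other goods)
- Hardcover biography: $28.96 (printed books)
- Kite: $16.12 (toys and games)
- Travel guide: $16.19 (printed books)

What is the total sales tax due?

Canvas tote bag $12.56: all other goods → 5% → $0.63
Dish soap $6.01: all other goods → 5% → $0.30
Art supplies kit $36.13: toys and games, buyer-exempt → 0% → $0.00
Building blocks set $61.11: toys and games, buyer-exempt → 0% → $0.00
LED flashlight $28.96: all other goods → 5% → $1.45
Laundry detergent $23.92: all other goods → 5% → $1.20
Storage bin $28.60: all other goods → 5% → $1.43
Picture frame (8x10) $20.91: all other goods → 5% → $1.05
Hardcover biography $28.96: printed books → 0% → $0.00
Kite $16.12: toys and games, buyer-exempt → 0% → $0.00
Travel guide $16.19: printed books → 0% → $0.00
Total tax = $0.63 + $0.30 + $1.45 + $1.20 + $1.43 + $1.05 = $6.06

$6.06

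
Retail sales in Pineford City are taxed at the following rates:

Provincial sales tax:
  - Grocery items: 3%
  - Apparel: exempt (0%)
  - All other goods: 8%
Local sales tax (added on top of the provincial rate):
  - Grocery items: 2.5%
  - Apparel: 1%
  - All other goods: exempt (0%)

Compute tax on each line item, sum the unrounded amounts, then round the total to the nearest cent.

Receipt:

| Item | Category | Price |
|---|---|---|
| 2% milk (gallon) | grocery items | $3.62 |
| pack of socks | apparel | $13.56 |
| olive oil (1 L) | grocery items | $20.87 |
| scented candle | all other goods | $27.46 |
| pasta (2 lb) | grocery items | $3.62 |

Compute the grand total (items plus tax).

$73.01

2% milk (gallon) $3.62: grocery items → 3% + 2.5% local = 5.5% → $0.1991
Pack of socks $13.56: apparel → 0% + 1% local = 1% → $0.1356
Olive oil (1 L) $20.87: grocery items → 3% + 2.5% local = 5.5% → $1.14785
Scented candle $27.46: all other goods → 8% + 0% local = 8% → $2.1968
Pasta (2 lb) $3.62: grocery items → 3% + 2.5% local = 5.5% → $0.1991
Subtotal = $69.13; unrounded tax = $3.87845 → $3.88; total due = $73.01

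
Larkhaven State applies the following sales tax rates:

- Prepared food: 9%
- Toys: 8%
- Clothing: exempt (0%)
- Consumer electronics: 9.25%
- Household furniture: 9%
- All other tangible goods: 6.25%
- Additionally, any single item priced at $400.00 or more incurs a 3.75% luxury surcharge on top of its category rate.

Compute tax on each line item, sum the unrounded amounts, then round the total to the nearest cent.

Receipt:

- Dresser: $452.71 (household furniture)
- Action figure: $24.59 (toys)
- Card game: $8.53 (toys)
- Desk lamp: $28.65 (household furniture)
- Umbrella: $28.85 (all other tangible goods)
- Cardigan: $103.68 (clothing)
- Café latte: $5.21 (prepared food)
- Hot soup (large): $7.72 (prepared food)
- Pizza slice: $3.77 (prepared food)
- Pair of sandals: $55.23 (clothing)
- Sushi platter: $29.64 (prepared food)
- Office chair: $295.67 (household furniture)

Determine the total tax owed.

$95.53

Dresser $452.71: household furniture → 9% + 3.75% surcharge = 12.75% → $57.720525
Action figure $24.59: toys → 8% → $1.9672
Card game $8.53: toys → 8% → $0.6824
Desk lamp $28.65: household furniture → 9% → $2.5785
Umbrella $28.85: all other tangible goods → 6.25% → $1.803125
Cardigan $103.68: clothing → 0% → $0.00
Café latte $5.21: prepared food → 9% → $0.4689
Hot soup (large) $7.72: prepared food → 9% → $0.6948
Pizza slice $3.77: prepared food → 9% → $0.3393
Pair of sandals $55.23: clothing → 0% → $0.00
Sushi platter $29.64: prepared food → 9% → $2.6676
Office chair $295.67: household furniture → 9% → $26.6103
Unrounded tax sum = $95.53265 → $95.53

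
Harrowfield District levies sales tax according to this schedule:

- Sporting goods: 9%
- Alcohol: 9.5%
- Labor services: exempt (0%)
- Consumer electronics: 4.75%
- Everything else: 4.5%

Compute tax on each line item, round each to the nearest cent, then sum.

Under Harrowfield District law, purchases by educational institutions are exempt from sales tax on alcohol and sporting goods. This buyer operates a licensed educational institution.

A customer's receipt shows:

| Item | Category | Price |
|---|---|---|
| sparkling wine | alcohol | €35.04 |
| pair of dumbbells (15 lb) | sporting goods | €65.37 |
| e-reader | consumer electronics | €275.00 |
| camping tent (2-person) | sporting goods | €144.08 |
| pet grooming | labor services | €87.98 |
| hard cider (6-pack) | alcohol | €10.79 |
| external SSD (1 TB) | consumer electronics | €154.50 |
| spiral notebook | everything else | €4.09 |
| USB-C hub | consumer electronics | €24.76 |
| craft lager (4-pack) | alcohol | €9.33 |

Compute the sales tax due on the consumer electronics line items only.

€21.58

E-reader €275.00: consumer electronics → 4.75% → €13.06
External SSD (1 TB) €154.50: consumer electronics → 4.75% → €7.34
USB-C hub €24.76: consumer electronics → 4.75% → €1.18
Tax on consumer electronics = €13.06 + €7.34 + €1.18 = €21.58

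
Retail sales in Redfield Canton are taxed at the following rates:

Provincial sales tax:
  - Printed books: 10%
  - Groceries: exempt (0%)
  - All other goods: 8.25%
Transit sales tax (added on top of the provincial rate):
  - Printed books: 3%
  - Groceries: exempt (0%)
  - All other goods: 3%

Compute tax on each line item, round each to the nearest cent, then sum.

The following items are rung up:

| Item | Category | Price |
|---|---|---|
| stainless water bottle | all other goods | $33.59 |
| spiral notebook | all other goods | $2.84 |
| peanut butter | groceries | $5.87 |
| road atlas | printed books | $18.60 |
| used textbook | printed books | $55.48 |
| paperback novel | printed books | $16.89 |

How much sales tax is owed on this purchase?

$15.93

Stainless water bottle $33.59: all other goods → 8.25% + 3% transit = 11.25% → $3.78
Spiral notebook $2.84: all other goods → 8.25% + 3% transit = 11.25% → $0.32
Peanut butter $5.87: groceries → 0% + 0% transit = 0% → $0.00
Road atlas $18.60: printed books → 10% + 3% transit = 13% → $2.42
Used textbook $55.48: printed books → 10% + 3% transit = 13% → $7.21
Paperback novel $16.89: printed books → 10% + 3% transit = 13% → $2.20
Total tax = $3.78 + $0.32 + $2.42 + $7.21 + $2.20 = $15.93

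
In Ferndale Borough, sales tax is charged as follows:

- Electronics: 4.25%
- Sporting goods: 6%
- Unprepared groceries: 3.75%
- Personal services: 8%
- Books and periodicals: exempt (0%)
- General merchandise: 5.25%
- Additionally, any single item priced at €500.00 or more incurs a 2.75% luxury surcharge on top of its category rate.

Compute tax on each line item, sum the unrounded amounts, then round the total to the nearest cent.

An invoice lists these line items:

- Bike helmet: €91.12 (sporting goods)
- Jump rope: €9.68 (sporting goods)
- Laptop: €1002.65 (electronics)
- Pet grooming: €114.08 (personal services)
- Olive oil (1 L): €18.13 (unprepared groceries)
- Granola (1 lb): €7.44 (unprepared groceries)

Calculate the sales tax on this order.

€86.32

Bike helmet €91.12: sporting goods → 6% → €5.4672
Jump rope €9.68: sporting goods → 6% → €0.5808
Laptop €1002.65: electronics → 4.25% + 2.75% surcharge = 7% → €70.1855
Pet grooming €114.08: personal services → 8% → €9.1264
Olive oil (1 L) €18.13: unprepared groceries → 3.75% → €0.679875
Granola (1 lb) €7.44: unprepared groceries → 3.75% → €0.279
Unrounded tax sum = €86.318775 → €86.32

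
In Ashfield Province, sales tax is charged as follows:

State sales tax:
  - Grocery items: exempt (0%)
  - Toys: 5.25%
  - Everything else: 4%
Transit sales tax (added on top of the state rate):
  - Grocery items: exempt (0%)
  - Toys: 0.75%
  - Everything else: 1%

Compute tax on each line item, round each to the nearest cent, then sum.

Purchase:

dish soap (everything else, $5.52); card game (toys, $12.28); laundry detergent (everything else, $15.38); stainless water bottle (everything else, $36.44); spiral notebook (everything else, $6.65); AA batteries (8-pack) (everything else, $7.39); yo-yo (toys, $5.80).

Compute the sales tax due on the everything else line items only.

$3.57

Dish soap $5.52: everything else → 4% + 1% transit = 5% → $0.28
Laundry detergent $15.38: everything else → 4% + 1% transit = 5% → $0.77
Stainless water bottle $36.44: everything else → 4% + 1% transit = 5% → $1.82
Spiral notebook $6.65: everything else → 4% + 1% transit = 5% → $0.33
AA batteries (8-pack) $7.39: everything else → 4% + 1% transit = 5% → $0.37
Tax on everything else = $0.28 + $0.77 + $1.82 + $0.33 + $0.37 = $3.57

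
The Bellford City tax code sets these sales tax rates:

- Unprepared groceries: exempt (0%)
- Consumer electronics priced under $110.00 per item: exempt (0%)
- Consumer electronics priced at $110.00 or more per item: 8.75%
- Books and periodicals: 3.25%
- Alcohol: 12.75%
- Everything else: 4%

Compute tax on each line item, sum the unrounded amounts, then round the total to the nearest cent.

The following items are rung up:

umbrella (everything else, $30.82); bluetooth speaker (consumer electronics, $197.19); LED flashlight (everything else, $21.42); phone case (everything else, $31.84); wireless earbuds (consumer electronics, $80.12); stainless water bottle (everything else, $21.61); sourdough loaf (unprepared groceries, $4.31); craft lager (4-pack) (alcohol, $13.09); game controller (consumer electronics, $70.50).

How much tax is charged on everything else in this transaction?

$4.23

Umbrella $30.82: everything else → 4% → $1.2328
LED flashlight $21.42: everything else → 4% → $0.8568
Phone case $31.84: everything else → 4% → $1.2736
Stainless water bottle $21.61: everything else → 4% → $0.8644
Tax on everything else: unrounded sum = $4.2276 → $4.23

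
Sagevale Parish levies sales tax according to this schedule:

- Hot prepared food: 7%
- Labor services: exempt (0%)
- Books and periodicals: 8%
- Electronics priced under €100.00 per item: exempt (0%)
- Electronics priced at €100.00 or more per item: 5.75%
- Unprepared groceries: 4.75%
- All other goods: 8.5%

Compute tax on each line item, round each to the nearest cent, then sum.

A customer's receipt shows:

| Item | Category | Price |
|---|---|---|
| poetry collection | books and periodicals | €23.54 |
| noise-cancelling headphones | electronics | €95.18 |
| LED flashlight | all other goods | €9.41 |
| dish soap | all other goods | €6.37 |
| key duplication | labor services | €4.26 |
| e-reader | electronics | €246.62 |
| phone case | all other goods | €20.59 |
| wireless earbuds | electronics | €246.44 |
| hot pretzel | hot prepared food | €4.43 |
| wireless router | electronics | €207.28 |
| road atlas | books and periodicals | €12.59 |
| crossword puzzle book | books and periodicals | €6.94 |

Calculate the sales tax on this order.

€47.12

Poetry collection €23.54: books and periodicals → 8% → €1.88
Noise-cancelling headphones €95.18: electronics, under €100.00 → 0% → €0.00
LED flashlight €9.41: all other goods → 8.5% → €0.80
Dish soap €6.37: all other goods → 8.5% → €0.54
Key duplication €4.26: labor services → 0% → €0.00
E-reader €246.62: electronics, €100.00 or more → 5.75% → €14.18
Phone case €20.59: all other goods → 8.5% → €1.75
Wireless earbuds €246.44: electronics, €100.00 or more → 5.75% → €14.17
Hot pretzel €4.43: hot prepared food → 7% → €0.31
Wireless router €207.28: electronics, €100.00 or more → 5.75% → €11.92
Road atlas €12.59: books and periodicals → 8% → €1.01
Crossword puzzle book €6.94: books and periodicals → 8% → €0.56
Total tax = €1.88 + €0.80 + €0.54 + €14.18 + €1.75 + €14.17 + €0.31 + €11.92 + €1.01 + €0.56 = €47.12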